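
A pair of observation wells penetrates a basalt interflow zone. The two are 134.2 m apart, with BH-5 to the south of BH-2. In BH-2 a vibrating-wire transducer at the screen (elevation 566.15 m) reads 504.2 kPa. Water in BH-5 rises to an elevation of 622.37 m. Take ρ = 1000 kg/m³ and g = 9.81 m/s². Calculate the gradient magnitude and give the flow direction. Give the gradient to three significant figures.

Pressure head at BH-2: ψ = P/(ρg) = 504.2×1000 / (1000 × 9.81) = 51.40 m.
Total head at BH-2: h = z + ψ = 566.15 + 51.40 = 617.55 m.
Total head at BH-5: h = 622.37 m (water level in the piezometer is the total head).
Head difference: h(BH-2) − h(BH-5) = 617.55 − 622.37 = -4.82 m.
Hydraulic gradient: i = |Δh| / L = 4.82 / 134.2 = 0.0359.
Flow is from higher to lower head: from BH-5 toward BH-2, i.e. toward the north.

i ≈ 0.0359; groundwater flows toward the north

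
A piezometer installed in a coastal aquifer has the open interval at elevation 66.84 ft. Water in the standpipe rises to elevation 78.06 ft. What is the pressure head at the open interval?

Total head h = 78.06 ft (the water-surface elevation in the piezometer).
Pressure head ψ = h − z = 78.06 − 66.84 = 11.22 ft.

ψ ≈ 11.22 ft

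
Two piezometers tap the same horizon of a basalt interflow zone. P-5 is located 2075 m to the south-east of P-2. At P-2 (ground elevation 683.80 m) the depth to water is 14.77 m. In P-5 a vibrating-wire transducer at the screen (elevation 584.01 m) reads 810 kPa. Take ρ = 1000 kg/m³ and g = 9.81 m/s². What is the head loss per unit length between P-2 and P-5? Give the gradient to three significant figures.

i ≈ 0.00118 m/m

Total head at P-2: h = 683.80 − 14.77 = 669.03 m.
Pressure head at P-5: ψ = P/(ρg) = 810×1000 / (1000 × 9.81) = 82.57 m.
Total head at P-5: h = z + ψ = 584.01 + 82.57 = 666.58 m.
Head difference: h(P-2) − h(P-5) = 669.03 − 666.58 = 2.45 m.
Hydraulic gradient: i = |Δh| / L = 2.45 / 2075 = 0.00118.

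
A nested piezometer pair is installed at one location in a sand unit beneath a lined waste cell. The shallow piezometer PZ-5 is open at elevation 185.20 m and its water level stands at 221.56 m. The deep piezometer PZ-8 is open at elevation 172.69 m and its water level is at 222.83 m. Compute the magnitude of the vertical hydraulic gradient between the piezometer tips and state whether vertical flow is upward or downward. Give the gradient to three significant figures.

|i_v| ≈ 0.102; vertical flow is upward

Total head at PZ-5: h = 221.56 m (water level in the standpipe).
Total head at PZ-8: h = 222.83 m.
Δh = h(PZ-5) − h(PZ-8) = 221.56 − 222.83 = -1.27 m.
Vertical separation Δz = 185.20 − 172.69 = 12.51 m.
|i_v| = |Δh| / Δz = 1.27 / 12.51 = 0.102.
Head is higher in the deep piezometer, so vertical flow is upward (discharge condition).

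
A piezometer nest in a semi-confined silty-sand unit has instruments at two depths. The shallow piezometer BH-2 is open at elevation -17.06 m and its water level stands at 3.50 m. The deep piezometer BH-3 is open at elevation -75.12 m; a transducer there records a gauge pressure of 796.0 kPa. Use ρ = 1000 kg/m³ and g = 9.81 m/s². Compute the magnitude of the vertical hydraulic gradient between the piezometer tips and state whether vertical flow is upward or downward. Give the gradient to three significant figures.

|i_v| ≈ 0.0434; vertical flow is upward

Total head at BH-2: h = 3.50 m (water level in the standpipe).
Pressure head at BH-3: ψ = P/(ρg) = 796.0×1000 / (1000 × 9.81) = 81.14 m.
Total head at BH-3: h = z + ψ = -75.12 + 81.14 = 6.02 m.
Δh = h(BH-2) − h(BH-3) = 3.50 − 6.02 = -2.52 m.
Vertical separation Δz = -17.06 − (-75.12) = 58.06 m.
|i_v| = |Δh| / Δz = 2.52 / 58.06 = 0.0434.
Head is higher in the deep piezometer, so vertical flow is upward (discharge condition).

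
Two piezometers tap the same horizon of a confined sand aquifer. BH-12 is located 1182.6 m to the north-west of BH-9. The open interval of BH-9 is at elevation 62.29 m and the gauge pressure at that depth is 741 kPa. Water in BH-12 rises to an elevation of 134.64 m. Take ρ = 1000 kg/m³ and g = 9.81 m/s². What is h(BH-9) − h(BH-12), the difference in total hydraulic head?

Δh ≈ 3.19 m

Pressure head at BH-9: ψ = P/(ρg) = 741×1000 / (1000 × 9.81) = 75.54 m.
Total head at BH-9: h = z + ψ = 62.29 + 75.54 = 137.83 m.
Total head at BH-12: h = 134.64 m (water level in the piezometer is the total head).
Head difference: h(BH-9) − h(BH-12) = 137.83 − 134.64 = 3.19 m.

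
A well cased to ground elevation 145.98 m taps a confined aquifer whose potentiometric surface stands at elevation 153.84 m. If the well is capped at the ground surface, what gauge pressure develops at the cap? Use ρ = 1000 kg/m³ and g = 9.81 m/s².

P ≈ 77.1 kPa

Head above the cap: Δh = 153.84 − 145.98 = 7.86 m.
P = ρgΔh = 1000 × 9.81 × 7.86 = 77107 Pa ≈ 77.1 kPa.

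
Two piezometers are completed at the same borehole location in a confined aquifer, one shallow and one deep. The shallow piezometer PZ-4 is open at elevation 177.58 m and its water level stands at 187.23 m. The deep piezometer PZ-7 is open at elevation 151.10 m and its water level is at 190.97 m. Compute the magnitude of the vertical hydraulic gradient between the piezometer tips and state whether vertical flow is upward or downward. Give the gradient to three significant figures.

|i_v| ≈ 0.141; vertical flow is upward

Total head at PZ-4: h = 187.23 m (water level in the standpipe).
Total head at PZ-7: h = 190.97 m.
Δh = h(PZ-4) − h(PZ-7) = 187.23 − 190.97 = -3.74 m.
Vertical separation Δz = 177.58 − 151.10 = 26.48 m.
|i_v| = |Δh| / Δz = 3.74 / 26.48 = 0.141.
Head is higher in the deep piezometer, so vertical flow is upward (discharge condition).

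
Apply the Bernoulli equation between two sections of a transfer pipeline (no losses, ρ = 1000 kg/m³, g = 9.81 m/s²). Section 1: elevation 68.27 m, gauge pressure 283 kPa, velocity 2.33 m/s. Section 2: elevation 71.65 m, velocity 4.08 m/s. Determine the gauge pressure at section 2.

Pressure head at 1: ψ₁ = P₁/(ρg) = 283×1000 / (1000 × 9.81) = 28.85 m.
Velocity heads: v₁²/2g = 2.33²/19.62 = 0.277 m; v₂²/2g = 4.08²/19.62 = 0.848 m.
Total head H = z₁ + ψ₁ + v₁²/2g = 68.27 + 28.85 + 0.277 = 97.40 m.
ψ₂ = H − z₂ − v₂²/2g = 97.40 − 71.65 − 0.848 = 24.90 m.
P₂ = ρgψ₂ = 1000 × 9.81 × 24.90 ≈ 244 kPa.

P₂ ≈ 244 kPa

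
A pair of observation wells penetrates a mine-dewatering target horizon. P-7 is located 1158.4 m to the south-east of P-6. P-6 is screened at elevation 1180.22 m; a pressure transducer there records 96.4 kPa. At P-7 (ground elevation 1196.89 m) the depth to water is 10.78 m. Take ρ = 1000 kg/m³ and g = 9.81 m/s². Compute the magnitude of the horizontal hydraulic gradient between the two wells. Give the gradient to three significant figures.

Pressure head at P-6: ψ = P/(ρg) = 96.4×1000 / (1000 × 9.81) = 9.83 m.
Total head at P-6: h = z + ψ = 1180.22 + 9.83 = 1190.05 m.
Total head at P-7: h = 1196.89 − 10.78 = 1186.11 m.
Head difference: h(P-6) − h(P-7) = 1190.05 − 1186.11 = 3.94 m.
Hydraulic gradient: i = |Δh| / L = 3.94 / 1158.4 = 0.00340.

i ≈ 0.00340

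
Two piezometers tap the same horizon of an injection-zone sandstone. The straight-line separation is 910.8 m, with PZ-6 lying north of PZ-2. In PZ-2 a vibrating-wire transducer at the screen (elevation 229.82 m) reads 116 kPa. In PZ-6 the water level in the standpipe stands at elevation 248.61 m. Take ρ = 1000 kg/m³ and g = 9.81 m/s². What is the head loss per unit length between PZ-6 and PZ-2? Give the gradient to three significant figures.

i ≈ 0.00765 m/m

Pressure head at PZ-2: ψ = P/(ρg) = 116×1000 / (1000 × 9.81) = 11.82 m.
Total head at PZ-2: h = z + ψ = 229.82 + 11.82 = 241.64 m.
Total head at PZ-6: h = 248.61 m (water level in the piezometer is the total head).
Head difference: h(PZ-2) − h(PZ-6) = 241.64 − 248.61 = -6.97 m.
Hydraulic gradient: i = |Δh| / L = 6.97 / 910.8 = 0.00765.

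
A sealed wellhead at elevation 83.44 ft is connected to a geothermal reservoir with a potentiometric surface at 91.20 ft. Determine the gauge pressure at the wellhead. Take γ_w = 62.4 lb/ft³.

P ≈ 3.36 psi

Head above the cap: Δh = 91.20 − 83.44 = 7.76 ft.
P = γΔh/144 = 62.4 × 7.76 / 144 = 3.36 psi.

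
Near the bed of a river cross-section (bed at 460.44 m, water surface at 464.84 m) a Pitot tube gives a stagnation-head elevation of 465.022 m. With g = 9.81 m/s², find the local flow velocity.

Near the bed, under hydrostatic conditions, the piezometric head (z + ψ) equals the free-surface elevation, 464.84 m.
Velocity head = total − piezometric = 465.022 − 464.84 = 0.182 m.
v = √(2g·h_v) = √(2 × 9.81 × 0.182) = 1.89 m/s.

v ≈ 1.89 m/s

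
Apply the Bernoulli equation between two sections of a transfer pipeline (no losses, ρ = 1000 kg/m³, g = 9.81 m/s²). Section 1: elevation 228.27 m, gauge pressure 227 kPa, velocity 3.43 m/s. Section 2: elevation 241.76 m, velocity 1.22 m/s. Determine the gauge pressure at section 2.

P₂ ≈ 99.8 kPa

Pressure head at 1: ψ₁ = P₁/(ρg) = 227×1000 / (1000 × 9.81) = 23.14 m.
Velocity heads: v₁²/2g = 3.43²/19.62 = 0.600 m; v₂²/2g = 1.22²/19.62 = 0.076 m.
Total head H = z₁ + ψ₁ + v₁²/2g = 228.27 + 23.14 + 0.600 = 252.01 m.
ψ₂ = H − z₂ − v₂²/2g = 252.01 − 241.76 − 0.076 = 10.17 m.
P₂ = ρgψ₂ = 1000 × 9.81 × 10.17 ≈ 99.8 kPa.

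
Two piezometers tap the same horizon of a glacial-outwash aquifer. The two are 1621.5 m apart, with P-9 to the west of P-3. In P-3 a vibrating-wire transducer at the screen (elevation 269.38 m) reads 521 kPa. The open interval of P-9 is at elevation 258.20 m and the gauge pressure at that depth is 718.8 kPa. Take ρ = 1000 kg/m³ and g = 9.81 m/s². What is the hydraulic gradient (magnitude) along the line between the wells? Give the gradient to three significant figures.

Pressure head at P-3: ψ = P/(ρg) = 521×1000 / (1000 × 9.81) = 53.11 m.
Total head at P-3: h = z + ψ = 269.38 + 53.11 = 322.49 m.
Pressure head at P-9: ψ = P/(ρg) = 718.8×1000 / (1000 × 9.81) = 73.27 m.
Total head at P-9: h = z + ψ = 258.20 + 73.27 = 331.47 m.
Head difference: h(P-3) − h(P-9) = 322.49 − 331.47 = -8.98 m.
Hydraulic gradient: i = |Δh| / L = 8.98 / 1621.5 = 0.00554.

i ≈ 0.00554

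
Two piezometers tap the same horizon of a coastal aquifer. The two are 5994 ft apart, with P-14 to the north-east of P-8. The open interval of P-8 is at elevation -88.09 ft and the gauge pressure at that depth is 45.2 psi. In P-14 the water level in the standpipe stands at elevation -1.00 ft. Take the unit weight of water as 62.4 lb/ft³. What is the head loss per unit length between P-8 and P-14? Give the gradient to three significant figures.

Pressure head at P-8: ψ = 144·P/γ = 144 × 45.2 / 62.4 = 104.31 ft.
Total head at P-8: h = z + ψ = -88.09 + 104.31 = 16.22 ft.
Total head at P-14: h = -1.00 ft (water level in the piezometer is the total head).
Head difference: h(P-8) − h(P-14) = 16.22 − (-1.00) = 17.22 ft.
Hydraulic gradient: i = |Δh| / L = 17.22 / 5994 = 0.00287.

i ≈ 0.00287 ft/ft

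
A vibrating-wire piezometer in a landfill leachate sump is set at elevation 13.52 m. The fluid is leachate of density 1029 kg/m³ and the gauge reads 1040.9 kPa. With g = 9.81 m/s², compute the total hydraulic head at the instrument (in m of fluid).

h ≈ 116.64 m

ψ = P/(ρg) = 1040.9×1000 / (1029 × 9.81) = 103.12 m.
h = z + ψ = 13.52 + 103.12 = 116.64 m.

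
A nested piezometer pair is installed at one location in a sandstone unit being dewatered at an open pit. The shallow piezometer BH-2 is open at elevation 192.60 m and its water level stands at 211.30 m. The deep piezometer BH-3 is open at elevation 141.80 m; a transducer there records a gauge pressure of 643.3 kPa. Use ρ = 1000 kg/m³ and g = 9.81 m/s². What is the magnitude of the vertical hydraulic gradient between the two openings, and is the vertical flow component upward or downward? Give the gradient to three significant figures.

|i_v| ≈ 0.0772; vertical flow is downward

Total head at BH-2: h = 211.30 m (water level in the standpipe).
Pressure head at BH-3: ψ = P/(ρg) = 643.3×1000 / (1000 × 9.81) = 65.58 m.
Total head at BH-3: h = z + ψ = 141.80 + 65.58 = 207.38 m.
Δh = h(BH-2) − h(BH-3) = 211.30 − 207.38 = 3.92 m.
Vertical separation Δz = 192.60 − 141.80 = 50.80 m.
|i_v| = |Δh| / Δz = 3.92 / 50.80 = 0.0772.
Head is higher in the shallow piezometer, so vertical flow is downward (recharge condition).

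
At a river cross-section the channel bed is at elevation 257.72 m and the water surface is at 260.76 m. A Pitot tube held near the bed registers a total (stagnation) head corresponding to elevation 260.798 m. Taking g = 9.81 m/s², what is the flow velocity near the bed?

v ≈ 0.863 m/s

Near the bed, under hydrostatic conditions, the piezometric head (z + ψ) equals the free-surface elevation, 260.76 m.
Velocity head = total − piezometric = 260.798 − 260.76 = 0.038 m.
v = √(2g·h_v) = √(2 × 9.81 × 0.038) = 0.863 m/s.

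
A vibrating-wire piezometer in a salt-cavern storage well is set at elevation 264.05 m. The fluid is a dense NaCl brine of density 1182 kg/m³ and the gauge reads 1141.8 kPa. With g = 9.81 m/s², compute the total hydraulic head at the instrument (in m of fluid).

ψ = P/(ρg) = 1141.8×1000 / (1182 × 9.81) = 98.47 m.
h = z + ψ = 264.05 + 98.47 = 362.52 m.

h ≈ 362.52 m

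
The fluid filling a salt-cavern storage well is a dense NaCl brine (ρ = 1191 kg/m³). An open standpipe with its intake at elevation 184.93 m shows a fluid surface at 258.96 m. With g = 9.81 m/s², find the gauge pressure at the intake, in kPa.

Pressure head ψ = h − z = 258.96 − 184.93 = 74.03 m.
P = ρgψ = 1191 × 9.81 × 74.03 = 864945 Pa ≈ 865 kPa.

P ≈ 865 kPa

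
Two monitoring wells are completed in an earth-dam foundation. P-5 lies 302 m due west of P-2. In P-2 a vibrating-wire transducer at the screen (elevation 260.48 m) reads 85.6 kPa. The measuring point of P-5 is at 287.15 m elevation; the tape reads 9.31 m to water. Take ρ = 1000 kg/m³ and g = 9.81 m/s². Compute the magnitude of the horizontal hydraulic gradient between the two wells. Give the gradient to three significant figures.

Pressure head at P-2: ψ = P/(ρg) = 85.6×1000 / (1000 × 9.81) = 8.73 m.
Total head at P-2: h = z + ψ = 260.48 + 8.73 = 269.21 m.
Total head at P-5: h = 287.15 − 9.31 = 277.84 m.
Head difference: h(P-2) − h(P-5) = 269.21 − 277.84 = -8.63 m.
Hydraulic gradient: i = |Δh| / L = 8.63 / 302 = 0.0286.

i ≈ 0.0286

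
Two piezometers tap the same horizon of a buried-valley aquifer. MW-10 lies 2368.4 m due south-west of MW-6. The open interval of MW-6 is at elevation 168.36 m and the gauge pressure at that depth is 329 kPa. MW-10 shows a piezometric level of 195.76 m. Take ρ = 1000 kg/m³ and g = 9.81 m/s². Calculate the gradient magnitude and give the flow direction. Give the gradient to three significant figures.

i ≈ 0.00259; groundwater flows toward the south-west

Pressure head at MW-6: ψ = P/(ρg) = 329×1000 / (1000 × 9.81) = 33.54 m.
Total head at MW-6: h = z + ψ = 168.36 + 33.54 = 201.90 m.
Total head at MW-10: h = 195.76 m (water level in the piezometer is the total head).
Head difference: h(MW-6) − h(MW-10) = 201.90 − 195.76 = 6.14 m.
Hydraulic gradient: i = |Δh| / L = 6.14 / 2368.4 = 0.00259.
Flow is from higher to lower head: from MW-6 toward MW-10, i.e. toward the south-west.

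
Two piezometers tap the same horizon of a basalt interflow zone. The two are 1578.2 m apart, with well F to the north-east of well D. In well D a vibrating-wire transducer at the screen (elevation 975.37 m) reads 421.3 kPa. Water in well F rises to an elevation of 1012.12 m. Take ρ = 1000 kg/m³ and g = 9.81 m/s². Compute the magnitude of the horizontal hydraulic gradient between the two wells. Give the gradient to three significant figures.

i ≈ 0.00393

Pressure head at well D: ψ = P/(ρg) = 421.3×1000 / (1000 × 9.81) = 42.95 m.
Total head at well D: h = z + ψ = 975.37 + 42.95 = 1018.32 m.
Total head at well F: h = 1012.12 m (water level in the piezometer is the total head).
Head difference: h(well D) − h(well F) = 1018.32 − 1012.12 = 6.20 m.
Hydraulic gradient: i = |Δh| / L = 6.20 / 1578.2 = 0.00393.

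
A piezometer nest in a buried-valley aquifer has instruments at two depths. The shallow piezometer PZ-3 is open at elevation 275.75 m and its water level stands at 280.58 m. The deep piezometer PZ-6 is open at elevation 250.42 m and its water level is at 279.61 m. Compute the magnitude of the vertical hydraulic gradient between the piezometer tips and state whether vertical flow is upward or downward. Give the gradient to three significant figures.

|i_v| ≈ 0.0383; vertical flow is downward

Total head at PZ-3: h = 280.58 m (water level in the standpipe).
Total head at PZ-6: h = 279.61 m.
Δh = h(PZ-3) − h(PZ-6) = 280.58 − 279.61 = 0.97 m.
Vertical separation Δz = 275.75 − 250.42 = 25.33 m.
|i_v| = |Δh| / Δz = 0.97 / 25.33 = 0.0383.
Head is higher in the shallow piezometer, so vertical flow is downward (recharge condition).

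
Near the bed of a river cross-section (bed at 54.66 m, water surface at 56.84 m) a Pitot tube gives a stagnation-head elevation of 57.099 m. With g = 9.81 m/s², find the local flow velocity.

v ≈ 2.25 m/s

Near the bed, under hydrostatic conditions, the piezometric head (z + ψ) equals the free-surface elevation, 56.84 m.
Velocity head = total − piezometric = 57.099 − 56.84 = 0.259 m.
v = √(2g·h_v) = √(2 × 9.81 × 0.259) = 2.25 m/s.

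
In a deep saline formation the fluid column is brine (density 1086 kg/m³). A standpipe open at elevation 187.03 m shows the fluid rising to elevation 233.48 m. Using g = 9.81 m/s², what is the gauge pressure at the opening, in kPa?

P ≈ 495 kPa

Pressure head ψ = h − z = 233.48 − 187.03 = 46.45 m.
P = ρgψ = 1086 × 9.81 × 46.45 = 494863 Pa ≈ 495 kPa.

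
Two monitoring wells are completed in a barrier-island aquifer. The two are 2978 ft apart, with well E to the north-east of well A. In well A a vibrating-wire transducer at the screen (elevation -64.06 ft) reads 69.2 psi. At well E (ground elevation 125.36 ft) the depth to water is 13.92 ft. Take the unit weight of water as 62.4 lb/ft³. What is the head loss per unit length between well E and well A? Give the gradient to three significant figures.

Pressure head at well A: ψ = 144·P/γ = 144 × 69.2 / 62.4 = 159.69 ft.
Total head at well A: h = z + ψ = -64.06 + 159.69 = 95.63 ft.
Total head at well E: h = 125.36 − 13.92 = 111.44 ft.
Head difference: h(well A) − h(well E) = 95.63 − 111.44 = -15.81 ft.
Hydraulic gradient: i = |Δh| / L = 15.81 / 2978 = 0.00531.

i ≈ 0.00531 ft/ft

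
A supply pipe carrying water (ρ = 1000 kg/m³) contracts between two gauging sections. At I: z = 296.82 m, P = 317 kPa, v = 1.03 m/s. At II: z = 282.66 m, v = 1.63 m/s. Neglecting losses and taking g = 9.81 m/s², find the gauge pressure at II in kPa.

Pressure head at I: ψ₁ = P₁/(ρg) = 317×1000 / (1000 × 9.81) = 32.31 m.
Velocity heads: v₁²/2g = 1.03²/19.62 = 0.054 m; v₂²/2g = 1.63²/19.62 = 0.135 m.
Total head H = z₁ + ψ₁ + v₁²/2g = 296.82 + 32.31 + 0.054 = 329.18 m.
ψ₂ = H − z₂ − v₂²/2g = 329.18 − 282.66 − 0.135 = 46.38 m.
P₂ = ρgψ₂ = 1000 × 9.81 × 46.38 ≈ 455 kPa.

P₂ ≈ 455 kPa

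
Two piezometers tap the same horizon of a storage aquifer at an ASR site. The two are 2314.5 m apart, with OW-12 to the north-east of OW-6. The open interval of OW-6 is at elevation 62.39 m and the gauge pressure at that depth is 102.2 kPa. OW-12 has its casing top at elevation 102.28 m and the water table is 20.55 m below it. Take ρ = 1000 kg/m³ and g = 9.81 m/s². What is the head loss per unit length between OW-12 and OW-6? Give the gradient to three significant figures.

i ≈ 0.00385 m/m

Pressure head at OW-6: ψ = P/(ρg) = 102.2×1000 / (1000 × 9.81) = 10.42 m.
Total head at OW-6: h = z + ψ = 62.39 + 10.42 = 72.81 m.
Total head at OW-12: h = 102.28 − 20.55 = 81.73 m.
Head difference: h(OW-6) − h(OW-12) = 72.81 − 81.73 = -8.92 m.
Hydraulic gradient: i = |Δh| / L = 8.92 / 2314.5 = 0.00385.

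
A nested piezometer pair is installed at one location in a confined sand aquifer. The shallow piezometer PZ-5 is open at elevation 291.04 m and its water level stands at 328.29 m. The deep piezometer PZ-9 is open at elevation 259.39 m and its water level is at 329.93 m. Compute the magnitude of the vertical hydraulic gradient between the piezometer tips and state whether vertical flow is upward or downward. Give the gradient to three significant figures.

Total head at PZ-5: h = 328.29 m (water level in the standpipe).
Total head at PZ-9: h = 329.93 m.
Δh = h(PZ-5) − h(PZ-9) = 328.29 − 329.93 = -1.64 m.
Vertical separation Δz = 291.04 − 259.39 = 31.65 m.
|i_v| = |Δh| / Δz = 1.64 / 31.65 = 0.0518.
Head is higher in the deep piezometer, so vertical flow is upward (discharge condition).

|i_v| ≈ 0.0518; vertical flow is upward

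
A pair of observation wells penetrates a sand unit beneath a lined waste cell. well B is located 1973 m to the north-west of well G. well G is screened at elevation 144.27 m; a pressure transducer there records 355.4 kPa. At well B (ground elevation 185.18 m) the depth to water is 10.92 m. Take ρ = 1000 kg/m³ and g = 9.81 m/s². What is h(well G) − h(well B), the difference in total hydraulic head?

Δh ≈ 6.24 m

Pressure head at well G: ψ = P/(ρg) = 355.4×1000 / (1000 × 9.81) = 36.23 m.
Total head at well G: h = z + ψ = 144.27 + 36.23 = 180.50 m.
Total head at well B: h = 185.18 − 10.92 = 174.26 m.
Head difference: h(well G) − h(well B) = 180.50 − 174.26 = 6.24 m.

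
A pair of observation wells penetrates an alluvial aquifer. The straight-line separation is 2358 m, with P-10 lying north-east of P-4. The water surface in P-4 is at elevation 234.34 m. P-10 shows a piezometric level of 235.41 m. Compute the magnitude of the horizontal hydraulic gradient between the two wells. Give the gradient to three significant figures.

Total head at P-4: h = 234.34 m (water level in the piezometer is the total head).
Total head at P-10: h = 235.41 m (water level in the piezometer is the total head).
Head difference: h(P-4) − h(P-10) = 234.34 − 235.41 = -1.07 m.
Hydraulic gradient: i = |Δh| / L = 1.07 / 2358 = 0.000454.

i ≈ 0.000454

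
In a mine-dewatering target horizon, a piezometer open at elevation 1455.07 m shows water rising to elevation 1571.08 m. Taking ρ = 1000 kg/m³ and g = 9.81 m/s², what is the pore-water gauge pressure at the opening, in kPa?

Pressure head ψ = h − z = 1571.08 − 1455.07 = 116.01 m.
P = ρgψ = 1000 × 9.81 × 116.01 = 1138058 Pa ≈ 1140 kPa.

P ≈ 1140 kPa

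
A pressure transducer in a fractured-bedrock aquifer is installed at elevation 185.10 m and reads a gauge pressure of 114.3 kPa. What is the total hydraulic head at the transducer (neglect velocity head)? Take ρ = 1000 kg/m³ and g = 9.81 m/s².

h ≈ 196.75 m

ψ = P/(ρg) = 114.3×1000 / (1000 × 9.81) = 11.65 m.
h = z + ψ = 185.10 + 11.65 = 196.75 m.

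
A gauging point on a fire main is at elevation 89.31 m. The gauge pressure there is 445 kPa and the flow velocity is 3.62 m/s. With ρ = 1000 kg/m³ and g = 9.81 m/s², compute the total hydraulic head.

h ≈ 135.34 m

Pressure head ψ = P/(ρg) = 445×1000 / (1000 × 9.81) = 45.36 m.
Velocity head = v²/(2g) = 3.62² / (2 × 9.81) = 0.668 m.
h = z + ψ + v²/(2g) = 89.31 + 45.36 + 0.668 = 135.34 m.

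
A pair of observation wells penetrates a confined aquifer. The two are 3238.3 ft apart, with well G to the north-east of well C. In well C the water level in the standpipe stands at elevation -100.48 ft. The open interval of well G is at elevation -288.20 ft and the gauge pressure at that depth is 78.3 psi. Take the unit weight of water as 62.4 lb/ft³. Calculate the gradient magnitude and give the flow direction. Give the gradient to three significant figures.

Total head at well C: h = -100.48 ft (water level in the piezometer is the total head).
Pressure head at well G: ψ = 144·P/γ = 144 × 78.3 / 62.4 = 180.69 ft.
Total head at well G: h = z + ψ = -288.20 + 180.69 = -107.51 ft.
Head difference: h(well C) − h(well G) = -100.48 − (-107.51) = 7.03 ft.
Hydraulic gradient: i = |Δh| / L = 7.03 / 3238.3 = 0.00217.
Flow is from higher to lower head: from well C toward well G, i.e. toward the north-east.

i ≈ 0.00217; groundwater flows toward the north-east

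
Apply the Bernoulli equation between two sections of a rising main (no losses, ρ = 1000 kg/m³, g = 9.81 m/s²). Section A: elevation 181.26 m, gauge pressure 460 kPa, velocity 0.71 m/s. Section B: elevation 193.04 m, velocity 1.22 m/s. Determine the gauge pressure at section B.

Pressure head at A: ψ₁ = P₁/(ρg) = 460×1000 / (1000 × 9.81) = 46.89 m.
Velocity heads: v₁²/2g = 0.71²/19.62 = 0.026 m; v₂²/2g = 1.22²/19.62 = 0.076 m.
Total head H = z₁ + ψ₁ + v₁²/2g = 181.26 + 46.89 + 0.026 = 228.18 m.
ψ₂ = H − z₂ − v₂²/2g = 228.18 − 193.04 − 0.076 = 35.06 m.
P₂ = ρgψ₂ = 1000 × 9.81 × 35.06 ≈ 344 kPa.

P₂ ≈ 344 kPa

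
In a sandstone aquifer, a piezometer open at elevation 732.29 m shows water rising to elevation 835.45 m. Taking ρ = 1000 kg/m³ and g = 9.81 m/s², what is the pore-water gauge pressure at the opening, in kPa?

Pressure head ψ = h − z = 835.45 − 732.29 = 103.16 m.
P = ρgψ = 1000 × 9.81 × 103.16 = 1012000 Pa ≈ 1010 kPa.

P ≈ 1010 kPa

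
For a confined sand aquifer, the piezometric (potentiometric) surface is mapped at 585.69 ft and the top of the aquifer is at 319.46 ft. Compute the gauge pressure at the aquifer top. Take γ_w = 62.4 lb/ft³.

P ≈ 115 psi

Pressure head at the aquifer top: ψ = h − z = 585.69 − 319.46 = 266.23 ft.
P = γψ/144 = 62.4 × 266.23 / 144 = 115 psi.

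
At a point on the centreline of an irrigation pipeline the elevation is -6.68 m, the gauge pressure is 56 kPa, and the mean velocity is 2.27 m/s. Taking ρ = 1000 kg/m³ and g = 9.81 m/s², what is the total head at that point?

Pressure head ψ = P/(ρg) = 56×1000 / (1000 × 9.81) = 5.71 m.
Velocity head = v²/(2g) = 2.27² / (2 × 9.81) = 0.263 m.
h = z + ψ + v²/(2g) = -6.68 + 5.71 + 0.263 = -0.71 m.

h ≈ -0.71 m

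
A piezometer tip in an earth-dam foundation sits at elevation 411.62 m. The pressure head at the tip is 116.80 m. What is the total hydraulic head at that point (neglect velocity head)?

h ≈ 528.42 m

h = z + ψ = 411.62 + 116.80 = 528.42 m.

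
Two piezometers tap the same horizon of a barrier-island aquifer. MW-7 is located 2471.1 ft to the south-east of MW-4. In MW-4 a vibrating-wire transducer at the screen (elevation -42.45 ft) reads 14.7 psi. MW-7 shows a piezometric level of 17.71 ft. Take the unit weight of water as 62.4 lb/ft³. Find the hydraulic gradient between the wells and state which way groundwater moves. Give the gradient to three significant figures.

i ≈ 0.0106; groundwater flows toward the north-west

Pressure head at MW-4: ψ = 144·P/γ = 144 × 14.7 / 62.4 = 33.92 ft.
Total head at MW-4: h = z + ψ = -42.45 + 33.92 = -8.53 ft.
Total head at MW-7: h = 17.71 ft (water level in the piezometer is the total head).
Head difference: h(MW-4) − h(MW-7) = -8.53 − 17.71 = -26.24 ft.
Hydraulic gradient: i = |Δh| / L = 26.24 / 2471.1 = 0.0106.
Flow is from higher to lower head: from MW-7 toward MW-4, i.e. toward the north-west.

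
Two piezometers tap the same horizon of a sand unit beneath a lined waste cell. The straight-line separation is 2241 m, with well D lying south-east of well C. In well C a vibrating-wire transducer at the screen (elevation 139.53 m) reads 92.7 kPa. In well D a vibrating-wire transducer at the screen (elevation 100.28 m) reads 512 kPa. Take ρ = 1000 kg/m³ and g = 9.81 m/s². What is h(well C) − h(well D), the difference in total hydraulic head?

Pressure head at well C: ψ = P/(ρg) = 92.7×1000 / (1000 × 9.81) = 9.45 m.
Total head at well C: h = z + ψ = 139.53 + 9.45 = 148.98 m.
Pressure head at well D: ψ = P/(ρg) = 512×1000 / (1000 × 9.81) = 52.19 m.
Total head at well D: h = z + ψ = 100.28 + 52.19 = 152.47 m.
Head difference: h(well C) − h(well D) = 148.98 − 152.47 = -3.49 m.

Δh ≈ -3.49 m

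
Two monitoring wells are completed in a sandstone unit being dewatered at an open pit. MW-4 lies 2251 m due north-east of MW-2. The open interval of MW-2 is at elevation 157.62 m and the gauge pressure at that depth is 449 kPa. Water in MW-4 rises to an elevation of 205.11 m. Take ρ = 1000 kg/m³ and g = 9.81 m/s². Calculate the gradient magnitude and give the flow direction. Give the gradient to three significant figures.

i ≈ 0.000764; groundwater flows toward the south-west

Pressure head at MW-2: ψ = P/(ρg) = 449×1000 / (1000 × 9.81) = 45.77 m.
Total head at MW-2: h = z + ψ = 157.62 + 45.77 = 203.39 m.
Total head at MW-4: h = 205.11 m (water level in the piezometer is the total head).
Head difference: h(MW-2) − h(MW-4) = 203.39 − 205.11 = -1.72 m.
Hydraulic gradient: i = |Δh| / L = 1.72 / 2251 = 0.000764.
Flow is from higher to lower head: from MW-4 toward MW-2, i.e. toward the south-west.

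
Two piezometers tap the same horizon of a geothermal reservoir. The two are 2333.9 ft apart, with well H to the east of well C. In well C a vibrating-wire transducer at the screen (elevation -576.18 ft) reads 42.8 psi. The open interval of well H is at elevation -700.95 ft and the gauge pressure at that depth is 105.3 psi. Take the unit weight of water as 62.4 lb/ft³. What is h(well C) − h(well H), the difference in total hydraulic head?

Pressure head at well C: ψ = 144·P/γ = 144 × 42.8 / 62.4 = 98.77 ft.
Total head at well C: h = z + ψ = -576.18 + 98.77 = -477.41 ft.
Pressure head at well H: ψ = 144·P/γ = 144 × 105.3 / 62.4 = 243.00 ft.
Total head at well H: h = z + ψ = -700.95 + 243.00 = -457.95 ft.
Head difference: h(well C) − h(well H) = -477.41 − (-457.95) = -19.46 ft.

Δh ≈ -19.46 ft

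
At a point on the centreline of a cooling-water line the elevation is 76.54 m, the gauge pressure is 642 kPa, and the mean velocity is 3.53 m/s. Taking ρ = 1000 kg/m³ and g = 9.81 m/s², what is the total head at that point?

h ≈ 142.62 m

Pressure head ψ = P/(ρg) = 642×1000 / (1000 × 9.81) = 65.44 m.
Velocity head = v²/(2g) = 3.53² / (2 × 9.81) = 0.635 m.
h = z + ψ + v²/(2g) = 76.54 + 65.44 + 0.635 = 142.62 m.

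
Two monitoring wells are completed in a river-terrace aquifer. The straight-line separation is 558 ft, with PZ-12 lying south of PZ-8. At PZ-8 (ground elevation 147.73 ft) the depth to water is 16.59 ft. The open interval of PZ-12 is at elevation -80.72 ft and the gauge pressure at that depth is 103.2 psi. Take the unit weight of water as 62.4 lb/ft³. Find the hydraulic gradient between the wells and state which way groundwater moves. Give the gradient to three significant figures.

Total head at PZ-8: h = 147.73 − 16.59 = 131.14 ft.
Pressure head at PZ-12: ψ = 144·P/γ = 144 × 103.2 / 62.4 = 238.15 ft.
Total head at PZ-12: h = z + ψ = -80.72 + 238.15 = 157.43 ft.
Head difference: h(PZ-8) − h(PZ-12) = 131.14 − 157.43 = -26.29 ft.
Hydraulic gradient: i = |Δh| / L = 26.29 / 558 = 0.0471.
Flow is from higher to lower head: from PZ-12 toward PZ-8, i.e. toward the north.

i ≈ 0.0471; groundwater flows toward the north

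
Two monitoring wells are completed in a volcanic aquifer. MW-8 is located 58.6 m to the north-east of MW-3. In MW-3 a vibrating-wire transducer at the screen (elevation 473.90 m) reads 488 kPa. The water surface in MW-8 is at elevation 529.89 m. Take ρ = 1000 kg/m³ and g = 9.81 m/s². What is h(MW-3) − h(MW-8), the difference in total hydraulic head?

Pressure head at MW-3: ψ = P/(ρg) = 488×1000 / (1000 × 9.81) = 49.75 m.
Total head at MW-3: h = z + ψ = 473.90 + 49.75 = 523.65 m.
Total head at MW-8: h = 529.89 m (water level in the piezometer is the total head).
Head difference: h(MW-3) − h(MW-8) = 523.65 − 529.89 = -6.24 m.

Δh ≈ -6.24 m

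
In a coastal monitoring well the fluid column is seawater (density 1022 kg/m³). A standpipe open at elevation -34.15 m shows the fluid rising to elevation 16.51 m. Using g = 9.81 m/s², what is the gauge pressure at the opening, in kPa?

Pressure head ψ = h − z = 16.51 − (-34.15) = 50.66 m.
P = ρgψ = 1022 × 9.81 × 50.66 = 507908 Pa ≈ 508 kPa.

P ≈ 508 kPa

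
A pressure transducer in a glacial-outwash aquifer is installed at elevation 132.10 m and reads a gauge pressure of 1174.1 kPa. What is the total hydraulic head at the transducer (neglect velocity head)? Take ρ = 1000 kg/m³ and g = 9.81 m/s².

h ≈ 251.78 m

ψ = P/(ρg) = 1174.1×1000 / (1000 × 9.81) = 119.68 m.
h = z + ψ = 132.10 + 119.68 = 251.78 m.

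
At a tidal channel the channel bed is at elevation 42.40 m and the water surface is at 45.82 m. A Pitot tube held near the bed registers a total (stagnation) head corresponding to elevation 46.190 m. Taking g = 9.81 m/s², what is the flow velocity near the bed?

v ≈ 2.69 m/s

Near the bed, under hydrostatic conditions, the piezometric head (z + ψ) equals the free-surface elevation, 45.82 m.
Velocity head = total − piezometric = 46.190 − 45.82 = 0.370 m.
v = √(2g·h_v) = √(2 × 9.81 × 0.370) = 2.69 m/s.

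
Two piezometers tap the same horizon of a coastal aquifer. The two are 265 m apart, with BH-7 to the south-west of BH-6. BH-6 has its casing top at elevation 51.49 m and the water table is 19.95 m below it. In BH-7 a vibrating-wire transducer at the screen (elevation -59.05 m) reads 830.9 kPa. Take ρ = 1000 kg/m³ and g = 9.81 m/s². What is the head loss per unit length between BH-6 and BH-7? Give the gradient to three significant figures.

i ≈ 0.0222 m/m

Total head at BH-6: h = 51.49 − 19.95 = 31.54 m.
Pressure head at BH-7: ψ = P/(ρg) = 830.9×1000 / (1000 × 9.81) = 84.70 m.
Total head at BH-7: h = z + ψ = -59.05 + 84.70 = 25.65 m.
Head difference: h(BH-6) − h(BH-7) = 31.54 − 25.65 = 5.89 m.
Hydraulic gradient: i = |Δh| / L = 5.89 / 265 = 0.0222.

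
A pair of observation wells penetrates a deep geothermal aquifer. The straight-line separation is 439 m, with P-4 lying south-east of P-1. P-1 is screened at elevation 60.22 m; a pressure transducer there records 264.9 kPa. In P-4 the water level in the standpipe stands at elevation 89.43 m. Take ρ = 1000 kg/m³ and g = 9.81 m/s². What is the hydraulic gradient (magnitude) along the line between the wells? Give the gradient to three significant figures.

Pressure head at P-1: ψ = P/(ρg) = 264.9×1000 / (1000 × 9.81) = 27.00 m.
Total head at P-1: h = z + ψ = 60.22 + 27.00 = 87.22 m.
Total head at P-4: h = 89.43 m (water level in the piezometer is the total head).
Head difference: h(P-1) − h(P-4) = 87.22 − 89.43 = -2.21 m.
Hydraulic gradient: i = |Δh| / L = 2.21 / 439 = 0.00503.

i ≈ 0.00503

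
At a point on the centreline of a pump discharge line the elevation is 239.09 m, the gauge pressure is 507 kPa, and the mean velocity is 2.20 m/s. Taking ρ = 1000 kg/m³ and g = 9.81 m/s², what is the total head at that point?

Pressure head ψ = P/(ρg) = 507×1000 / (1000 × 9.81) = 51.68 m.
Velocity head = v²/(2g) = 2.20² / (2 × 9.81) = 0.247 m.
h = z + ψ + v²/(2g) = 239.09 + 51.68 + 0.247 = 291.02 m.

h ≈ 291.02 m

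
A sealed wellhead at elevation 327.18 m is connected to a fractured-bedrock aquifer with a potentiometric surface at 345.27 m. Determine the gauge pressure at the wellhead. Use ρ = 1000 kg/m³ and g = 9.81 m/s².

Head above the cap: Δh = 345.27 − 327.18 = 18.09 m.
P = ρgΔh = 1000 × 9.81 × 18.09 = 177463 Pa ≈ 177 kPa.

P ≈ 177 kPa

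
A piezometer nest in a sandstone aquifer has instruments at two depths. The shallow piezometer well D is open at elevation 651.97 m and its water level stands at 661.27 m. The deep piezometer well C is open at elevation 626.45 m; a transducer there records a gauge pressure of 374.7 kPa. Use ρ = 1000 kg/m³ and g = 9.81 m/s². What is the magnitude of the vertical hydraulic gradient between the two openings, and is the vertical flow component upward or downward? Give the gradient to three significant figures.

|i_v| ≈ 0.132; vertical flow is upward

Total head at well D: h = 661.27 m (water level in the standpipe).
Pressure head at well C: ψ = P/(ρg) = 374.7×1000 / (1000 × 9.81) = 38.20 m.
Total head at well C: h = z + ψ = 626.45 + 38.20 = 664.65 m.
Δh = h(well D) − h(well C) = 661.27 − 664.65 = -3.38 m.
Vertical separation Δz = 651.97 − 626.45 = 25.52 m.
|i_v| = |Δh| / Δz = 3.38 / 25.52 = 0.132.
Head is higher in the deep piezometer, so vertical flow is upward (discharge condition).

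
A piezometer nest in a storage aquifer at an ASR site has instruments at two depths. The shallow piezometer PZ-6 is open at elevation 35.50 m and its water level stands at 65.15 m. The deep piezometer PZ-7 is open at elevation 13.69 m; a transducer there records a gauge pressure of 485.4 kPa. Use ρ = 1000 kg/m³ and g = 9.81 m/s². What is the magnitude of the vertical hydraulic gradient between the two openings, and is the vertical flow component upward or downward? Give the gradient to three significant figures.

|i_v| ≈ 0.0908; vertical flow is downward

Total head at PZ-6: h = 65.15 m (water level in the standpipe).
Pressure head at PZ-7: ψ = P/(ρg) = 485.4×1000 / (1000 × 9.81) = 49.48 m.
Total head at PZ-7: h = z + ψ = 13.69 + 49.48 = 63.17 m.
Δh = h(PZ-6) − h(PZ-7) = 65.15 − 63.17 = 1.98 m.
Vertical separation Δz = 35.50 − 13.69 = 21.81 m.
|i_v| = |Δh| / Δz = 1.98 / 21.81 = 0.0908.
Head is higher in the shallow piezometer, so vertical flow is downward (recharge condition).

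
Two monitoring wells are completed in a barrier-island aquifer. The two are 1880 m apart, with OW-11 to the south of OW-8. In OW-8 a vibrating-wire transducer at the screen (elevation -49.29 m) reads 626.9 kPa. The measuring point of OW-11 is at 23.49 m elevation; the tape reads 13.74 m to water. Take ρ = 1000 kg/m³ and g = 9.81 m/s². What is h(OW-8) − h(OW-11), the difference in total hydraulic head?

Δh ≈ 4.86 m

Pressure head at OW-8: ψ = P/(ρg) = 626.9×1000 / (1000 × 9.81) = 63.90 m.
Total head at OW-8: h = z + ψ = -49.29 + 63.90 = 14.61 m.
Total head at OW-11: h = 23.49 − 13.74 = 9.75 m.
Head difference: h(OW-8) − h(OW-11) = 14.61 − 9.75 = 4.86 m.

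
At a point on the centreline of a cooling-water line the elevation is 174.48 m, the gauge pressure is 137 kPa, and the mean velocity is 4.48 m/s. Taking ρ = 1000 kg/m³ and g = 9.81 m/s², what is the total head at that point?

Pressure head ψ = P/(ρg) = 137×1000 / (1000 × 9.81) = 13.97 m.
Velocity head = v²/(2g) = 4.48² / (2 × 9.81) = 1.023 m.
h = z + ψ + v²/(2g) = 174.48 + 13.97 + 1.023 = 189.47 m.

h ≈ 189.47 m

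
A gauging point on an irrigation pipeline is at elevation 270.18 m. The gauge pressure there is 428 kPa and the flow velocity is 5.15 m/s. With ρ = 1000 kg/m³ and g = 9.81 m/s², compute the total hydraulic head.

h ≈ 315.16 m

Pressure head ψ = P/(ρg) = 428×1000 / (1000 × 9.81) = 43.63 m.
Velocity head = v²/(2g) = 5.15² / (2 × 9.81) = 1.352 m.
h = z + ψ + v²/(2g) = 270.18 + 43.63 + 1.352 = 315.16 m.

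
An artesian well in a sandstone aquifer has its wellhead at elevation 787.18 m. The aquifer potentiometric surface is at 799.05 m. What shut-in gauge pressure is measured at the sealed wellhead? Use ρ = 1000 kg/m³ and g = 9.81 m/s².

Head above the cap: Δh = 799.05 − 787.18 = 11.87 m.
P = ρgΔh = 1000 × 9.81 × 11.87 = 116445 Pa ≈ 116 kPa.

P ≈ 116 kPa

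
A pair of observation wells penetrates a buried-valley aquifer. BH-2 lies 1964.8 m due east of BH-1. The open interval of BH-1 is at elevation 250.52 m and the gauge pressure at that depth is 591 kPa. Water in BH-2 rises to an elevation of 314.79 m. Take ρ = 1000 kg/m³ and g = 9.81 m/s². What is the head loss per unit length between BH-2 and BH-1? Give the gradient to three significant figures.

i ≈ 0.00205 m/m

Pressure head at BH-1: ψ = P/(ρg) = 591×1000 / (1000 × 9.81) = 60.24 m.
Total head at BH-1: h = z + ψ = 250.52 + 60.24 = 310.76 m.
Total head at BH-2: h = 314.79 m (water level in the piezometer is the total head).
Head difference: h(BH-1) − h(BH-2) = 310.76 − 314.79 = -4.03 m.
Hydraulic gradient: i = |Δh| / L = 4.03 / 1964.8 = 0.00205.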